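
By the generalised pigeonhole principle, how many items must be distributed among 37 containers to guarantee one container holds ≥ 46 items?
n = (46 − 1)·37 + 1 = 1666

By the generalised pigeonhole principle, to guarantee some box contains ≥ r objects we need more than (r − 1) · k objects total. Threshold: n = (r − 1) · k + 1. With r = 46 and k = 37: n = 45 · 37 + 1 = 1665 + 1 = 1666. For n = 1665 = 45 · 37, we can put exactly 45 objects in every box, avoiding 46 in any single one — so 1666 is tight.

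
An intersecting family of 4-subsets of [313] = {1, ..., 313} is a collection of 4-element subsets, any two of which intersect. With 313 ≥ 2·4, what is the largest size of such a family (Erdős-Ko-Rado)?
max |F| = C(312, 3) = 5013320

The Erdős-Ko-Rado theorem states: for n ≥ 2k, an intersecting family of k-subsets of an n-element set has size at most C(n − 1, k − 1), with equality for 'star' families {A ⊆ [n] : |A| = k, i ∈ A} (fix an element i). For n = 313, k = 4: C(312, 3) = 5013320.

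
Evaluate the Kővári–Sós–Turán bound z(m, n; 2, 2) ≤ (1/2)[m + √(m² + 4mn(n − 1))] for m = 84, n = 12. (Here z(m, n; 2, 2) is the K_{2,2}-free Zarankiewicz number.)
z(84, 12; 2, 2) ≤ (1/2)[84 + √(84² + 4·84·12·11)] = (1/2)[84 + √51408] = 155.3667

Kővári–Sós–Turán: let r_1, ..., r_84 be the row sums and z = Σ r_i the total number of 1s. Each pair of columns can share at most one row with both entries 1 (else a 2×2 all-ones block appears), so Σ_i C(r_i, 2) ≤ C(12, 2) = 66. By convexity Σ_i C(r_i, 2) ≥ 84·C(z/84, 2) = z(z − 84)/(2·84), giving z² − 84z − 84·12·11 ≤ 0 and hence z ≤ (1/2)[84 + √(7056 + 4·11088)] = (1/2)[84 + √51408] ≈ (1/2)(84 + 226.7333) = 155.3667.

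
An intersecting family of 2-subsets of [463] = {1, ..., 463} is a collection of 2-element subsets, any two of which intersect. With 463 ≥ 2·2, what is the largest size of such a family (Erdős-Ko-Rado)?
max |F| = C(462, 1) = 462

The Erdős-Ko-Rado theorem states: for n ≥ 2k, an intersecting family of k-subsets of an n-element set has size at most C(n − 1, k − 1), with equality for 'star' families {A ⊆ [n] : |A| = k, i ∈ A} (fix an element i). For n = 463, k = 2: C(462, 1) = 462.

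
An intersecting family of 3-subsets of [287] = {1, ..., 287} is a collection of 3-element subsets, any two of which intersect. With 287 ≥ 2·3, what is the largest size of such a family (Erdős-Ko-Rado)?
max |F| = C(286, 2) = 40755

The Erdős-Ko-Rado theorem states: for n ≥ 2k, an intersecting family of k-subsets of an n-element set has size at most C(n − 1, k − 1), with equality for 'star' families {A ⊆ [n] : |A| = k, i ∈ A} (fix an element i). For n = 287, k = 3: C(286, 2) = 40755.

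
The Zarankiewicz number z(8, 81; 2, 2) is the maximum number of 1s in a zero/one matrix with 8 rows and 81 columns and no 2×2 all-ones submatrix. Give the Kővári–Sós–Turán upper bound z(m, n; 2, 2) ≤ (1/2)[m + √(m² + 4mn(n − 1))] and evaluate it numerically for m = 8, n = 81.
z(8, 81; 2, 2) ≤ (1/2)[8 + √(8² + 4·8·81·80)] = (1/2)[8 + √207424] = 231.7191

Kővári–Sós–Turán: let r_1, ..., r_8 be the row sums and z = Σ r_i the total number of 1s. Each pair of columns can share at most one row with both entries 1 (else a 2×2 all-ones block appears), so Σ_i C(r_i, 2) ≤ C(81, 2) = 3240. By convexity Σ_i C(r_i, 2) ≥ 8·C(z/8, 2) = z(z − 8)/(2·8), giving z² − 8z − 8·81·80 ≤ 0 and hence z ≤ (1/2)[8 + √(64 + 4·51840)] = (1/2)[8 + √207424] ≈ (1/2)(8 + 455.4383) = 231.7191.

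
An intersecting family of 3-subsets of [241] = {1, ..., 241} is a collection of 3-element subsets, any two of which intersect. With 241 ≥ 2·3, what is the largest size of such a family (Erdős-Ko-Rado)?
max |F| = C(240, 2) = 28680

The Erdős-Ko-Rado theorem states: for n ≥ 2k, an intersecting family of k-subsets of an n-element set has size at most C(n − 1, k − 1), with equality for 'star' families {A ⊆ [n] : |A| = k, i ∈ A} (fix an element i). For n = 241, k = 3: C(240, 2) = 28680.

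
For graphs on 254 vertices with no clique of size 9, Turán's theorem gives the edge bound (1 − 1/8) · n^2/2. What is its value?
Turán density bound = (7/8) · 254^2/2 = 112903/4 ≈ 28225.75

Turán's theorem: ex(n, K_{r+1}) is achieved by the complete r-partite Turán graph T(n, r) with parts as balanced as possible, and is at most (1 − 1/r) · n^2/2. For r = 8, n = 254: the density bound is (7/8) · 64516/2 = 112903/4 ≈ 28225.75. The integer-valued extremum is e(T(254, 8)) = 28225, which is strictly less than the density bound 112903/4 since 8 ∤ 254 (the parts of T(254, 8) cannot all be equal).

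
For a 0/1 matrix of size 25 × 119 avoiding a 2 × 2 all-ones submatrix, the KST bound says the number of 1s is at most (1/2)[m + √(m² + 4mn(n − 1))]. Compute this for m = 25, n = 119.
z(25, 119; 2, 2) ≤ (1/2)[25 + √(25² + 4·25·119·118)] = (1/2)[25 + √1404825] = 605.1266

Kővári–Sós–Turán: let r_1, ..., r_25 be the row sums and z = Σ r_i the total number of 1s. Each pair of columns can share at most one row with both entries 1 (else a 2×2 all-ones block appears), so Σ_i C(r_i, 2) ≤ C(119, 2) = 7021. By convexity Σ_i C(r_i, 2) ≥ 25·C(z/25, 2) = z(z − 25)/(2·25), giving z² − 25z − 25·119·118 ≤ 0 and hence z ≤ (1/2)[25 + √(625 + 4·351050)] = (1/2)[25 + √1404825] ≈ (1/2)(25 + 1185.2531) = 605.1266.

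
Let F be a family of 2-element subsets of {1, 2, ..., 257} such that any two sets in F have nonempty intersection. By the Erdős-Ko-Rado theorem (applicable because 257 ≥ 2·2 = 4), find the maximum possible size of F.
max |F| = C(256, 1) = 256

Erdős-Ko-Rado (1961): when n ≥ 2k, max |F| = C(n−1, k−1). The bound is attained by the star {A : i ∈ A} for any fixed i ∈ [n]. Here C(257−1, 2−1) = C(256, 1) = 256.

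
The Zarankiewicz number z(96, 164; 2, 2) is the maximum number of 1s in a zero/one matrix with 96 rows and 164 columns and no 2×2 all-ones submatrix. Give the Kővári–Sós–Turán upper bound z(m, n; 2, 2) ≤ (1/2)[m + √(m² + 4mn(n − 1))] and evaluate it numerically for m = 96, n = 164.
z(96, 164; 2, 2) ≤ (1/2)[96 + √(96² + 4·96·164·163)] = (1/2)[96 + √10274304] = 1650.6778

Kővári–Sós–Turán: let r_1, ..., r_96 be the row sums and z = Σ r_i the total number of 1s. Each pair of columns can share at most one row with both entries 1 (else a 2×2 all-ones block appears), so Σ_i C(r_i, 2) ≤ C(164, 2) = 13366. By convexity Σ_i C(r_i, 2) ≥ 96·C(z/96, 2) = z(z − 96)/(2·96), giving z² − 96z − 96·164·163 ≤ 0 and hence z ≤ (1/2)[96 + √(9216 + 4·2566272)] = (1/2)[96 + √10274304] ≈ (1/2)(96 + 3205.3555) = 1650.6778.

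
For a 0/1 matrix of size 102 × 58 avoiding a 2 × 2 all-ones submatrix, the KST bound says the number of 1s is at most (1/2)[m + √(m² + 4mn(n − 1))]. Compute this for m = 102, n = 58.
z(102, 58; 2, 2) ≤ (1/2)[102 + √(102² + 4·102·58·57)] = (1/2)[102 + √1359252] = 633.9348

Kővári–Sós–Turán: let r_1, ..., r_102 be the row sums and z = Σ r_i the total number of 1s. Each pair of columns can share at most one row with both entries 1 (else a 2×2 all-ones block appears), so Σ_i C(r_i, 2) ≤ C(58, 2) = 1653. By convexity Σ_i C(r_i, 2) ≥ 102·C(z/102, 2) = z(z − 102)/(2·102), giving z² − 102z − 102·58·57 ≤ 0 and hence z ≤ (1/2)[102 + √(10404 + 4·337212)] = (1/2)[102 + √1359252] ≈ (1/2)(102 + 1165.8696) = 633.9348.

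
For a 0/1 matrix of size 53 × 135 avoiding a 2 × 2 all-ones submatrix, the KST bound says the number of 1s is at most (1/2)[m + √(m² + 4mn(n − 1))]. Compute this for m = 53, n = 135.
z(53, 135; 2, 2) ≤ (1/2)[53 + √(53² + 4·53·135·134)] = (1/2)[53 + √3837889] = 1006.0265

Kővári–Sós–Turán: let r_1, ..., r_53 be the row sums and z = Σ r_i the total number of 1s. Each pair of columns can share at most one row with both entries 1 (else a 2×2 all-ones block appears), so Σ_i C(r_i, 2) ≤ C(135, 2) = 9045. By convexity Σ_i C(r_i, 2) ≥ 53·C(z/53, 2) = z(z − 53)/(2·53), giving z² − 53z − 53·135·134 ≤ 0 and hence z ≤ (1/2)[53 + √(2809 + 4·958770)] = (1/2)[53 + √3837889] ≈ (1/2)(53 + 1959.0531) = 1006.0265.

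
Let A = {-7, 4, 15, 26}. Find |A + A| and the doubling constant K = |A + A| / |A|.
K = |A + A| / |A| = 7/4

Enumerate A + A = {a + b : a, b ∈ A}. With |A| = 4, there are |A|^2 = 16 ordered sum pairs; collecting distinct values, A + A = {-14, -3, 8, 19, 30, 41, 52}, so |A + A| = 7. Thus K = 7/4. Here |A + A| = 2|A| − 1 = 7, the minimum possible — so K = 7/4 is minimal, which holds iff A is an arithmetic progression.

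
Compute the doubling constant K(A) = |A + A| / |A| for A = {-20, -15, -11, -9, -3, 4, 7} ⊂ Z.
K = |A + A| / |A| = 27/7

Enumerate A + A = {a + b : a, b ∈ A}. With |A| = 7, there are |A|^2 = 49 ordered sum pairs; collecting distinct values, A + A = {-40, -35, -31, -30, -29, -26, -24, -23, -22, -20, -18, -16, -14, -13, -12, -11, -8, -7, -6, -5, -4, -2, 1, 4, 8, 11, 14}, so |A + A| = 27. Thus K = 27/7. For comparison, the minimum possible |A + A| over all 7-element sets is 2·7 − 1 = 13 (so min K = 13/7), attained only by arithmetic progressions.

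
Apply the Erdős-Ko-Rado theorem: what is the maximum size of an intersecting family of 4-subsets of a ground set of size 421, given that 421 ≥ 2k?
max |F| = C(420, 3) = 12259940

Erdős-Ko-Rado (1961): when n ≥ 2k, max |F| = C(n−1, k−1). The bound is attained by the star {A : i ∈ A} for any fixed i ∈ [n]. Here C(421−1, 4−1) = C(420, 3) = 12259940.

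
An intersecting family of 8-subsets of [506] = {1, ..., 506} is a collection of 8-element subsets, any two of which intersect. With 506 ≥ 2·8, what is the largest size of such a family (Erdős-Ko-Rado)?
max |F| = C(505, 7) = 1593937749223500

The Erdős-Ko-Rado theorem states: for n ≥ 2k, an intersecting family of k-subsets of an n-element set has size at most C(n − 1, k − 1), with equality for 'star' families {A ⊆ [n] : |A| = k, i ∈ A} (fix an element i). For n = 506, k = 8: C(505, 7) = 1593937749223500.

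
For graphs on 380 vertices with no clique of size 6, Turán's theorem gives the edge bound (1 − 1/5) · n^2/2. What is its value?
Turán density bound = (4/5) · 380^2/2 = 57760

Turán's theorem: ex(n, K_{r+1}) is achieved by the complete r-partite Turán graph T(n, r) with parts as balanced as possible, and is at most (1 − 1/r) · n^2/2. For r = 5, n = 380: the density bound is (4/5) · 144400/2 = 57760. Since 5 ∣ 380, the Turán graph T(380, 5) has parts of equal size 76, and its edge count e(T(380, 5)) = 57760 attains the density bound exactly.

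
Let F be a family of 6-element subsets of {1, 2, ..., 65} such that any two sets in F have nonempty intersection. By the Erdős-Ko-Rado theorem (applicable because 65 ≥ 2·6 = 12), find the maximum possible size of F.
max |F| = C(64, 5) = 7624512

Erdős-Ko-Rado (1961): when n ≥ 2k, max |F| = C(n−1, k−1). The bound is attained by the star {A : i ∈ A} for any fixed i ∈ [n]. Here C(65−1, 6−1) = C(64, 5) = 7624512.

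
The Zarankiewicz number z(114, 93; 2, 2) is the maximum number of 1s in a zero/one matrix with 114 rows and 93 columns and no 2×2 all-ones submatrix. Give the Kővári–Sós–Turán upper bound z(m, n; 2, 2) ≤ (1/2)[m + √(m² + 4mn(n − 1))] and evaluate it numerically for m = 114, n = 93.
z(114, 93; 2, 2) ≤ (1/2)[114 + √(114² + 4·114·93·92)] = (1/2)[114 + √3914532] = 1046.2588

Kővári–Sós–Turán: let r_1, ..., r_114 be the row sums and z = Σ r_i the total number of 1s. Each pair of columns can share at most one row with both entries 1 (else a 2×2 all-ones block appears), so Σ_i C(r_i, 2) ≤ C(93, 2) = 4278. By convexity Σ_i C(r_i, 2) ≥ 114·C(z/114, 2) = z(z − 114)/(2·114), giving z² − 114z − 114·93·92 ≤ 0 and hence z ≤ (1/2)[114 + √(12996 + 4·975384)] = (1/2)[114 + √3914532] ≈ (1/2)(114 + 1978.5176) = 1046.2588.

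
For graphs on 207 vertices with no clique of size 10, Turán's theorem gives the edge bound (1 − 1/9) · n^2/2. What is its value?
Turán density bound = (8/9) · 207^2/2 = 19044

Turán's theorem: ex(n, K_{r+1}) is achieved by the complete r-partite Turán graph T(n, r) with parts as balanced as possible, and is at most (1 − 1/r) · n^2/2. For r = 9, n = 207: the density bound is (8/9) · 42849/2 = 19044. Since 9 ∣ 207, the Turán graph T(207, 9) has parts of equal size 23, and its edge count e(T(207, 9)) = 19044 attains the density bound exactly.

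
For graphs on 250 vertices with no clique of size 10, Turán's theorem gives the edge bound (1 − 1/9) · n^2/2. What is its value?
Turán density bound = (8/9) · 250^2/2 = 250000/9 ≈ 27777.7778

Turán's theorem: ex(n, K_{r+1}) is achieved by the complete r-partite Turán graph T(n, r) with parts as balanced as possible, and is at most (1 − 1/r) · n^2/2. For r = 9, n = 250: the density bound is (8/9) · 62500/2 = 250000/9 ≈ 27777.7778. The integer-valued extremum is e(T(250, 9)) = 27777, which is strictly less than the density bound 250000/9 since 9 ∤ 250 (the parts of T(250, 9) cannot all be equal).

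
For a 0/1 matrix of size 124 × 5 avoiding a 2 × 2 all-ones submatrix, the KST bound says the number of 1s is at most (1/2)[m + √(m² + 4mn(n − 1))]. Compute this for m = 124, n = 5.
z(124, 5; 2, 2) ≤ (1/2)[124 + √(124² + 4·124·5·4)] = (1/2)[124 + √25296] = 141.5236

Kővári–Sós–Turán: let r_1, ..., r_124 be the row sums and z = Σ r_i the total number of 1s. Each pair of columns can share at most one row with both entries 1 (else a 2×2 all-ones block appears), so Σ_i C(r_i, 2) ≤ C(5, 2) = 10. By convexity Σ_i C(r_i, 2) ≥ 124·C(z/124, 2) = z(z − 124)/(2·124), giving z² − 124z − 124·5·4 ≤ 0 and hence z ≤ (1/2)[124 + √(15376 + 4·2480)] = (1/2)[124 + √25296] ≈ (1/2)(124 + 159.0472) = 141.5236.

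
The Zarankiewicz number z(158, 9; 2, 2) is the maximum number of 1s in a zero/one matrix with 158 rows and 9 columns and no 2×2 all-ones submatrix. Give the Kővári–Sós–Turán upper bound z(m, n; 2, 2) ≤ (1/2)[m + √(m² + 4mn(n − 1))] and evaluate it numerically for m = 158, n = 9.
z(158, 9; 2, 2) ≤ (1/2)[158 + √(158² + 4·158·9·8)] = (1/2)[158 + √70468] = 211.729

Kővári–Sós–Turán: let r_1, ..., r_158 be the row sums and z = Σ r_i the total number of 1s. Each pair of columns can share at most one row with both entries 1 (else a 2×2 all-ones block appears), so Σ_i C(r_i, 2) ≤ C(9, 2) = 36. By convexity Σ_i C(r_i, 2) ≥ 158·C(z/158, 2) = z(z − 158)/(2·158), giving z² − 158z − 158·9·8 ≤ 0 and hence z ≤ (1/2)[158 + √(24964 + 4·11376)] = (1/2)[158 + √70468] ≈ (1/2)(158 + 265.4581) = 211.729.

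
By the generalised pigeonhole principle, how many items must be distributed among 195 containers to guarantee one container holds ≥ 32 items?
n = (32 − 1)·195 + 1 = 6046

By the generalised pigeonhole principle, to guarantee some box contains ≥ r objects we need more than (r − 1) · k objects total. Threshold: n = (r − 1) · k + 1. With r = 32 and k = 195: n = 31 · 195 + 1 = 6045 + 1 = 6046. For n = 6045 = 31 · 195, we can put exactly 31 objects in every box, avoiding 32 in any single one — so 6046 is tight.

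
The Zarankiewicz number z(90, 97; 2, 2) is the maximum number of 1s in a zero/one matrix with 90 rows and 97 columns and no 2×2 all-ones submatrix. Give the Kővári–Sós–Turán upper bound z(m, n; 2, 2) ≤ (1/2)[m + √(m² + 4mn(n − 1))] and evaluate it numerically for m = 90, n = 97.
z(90, 97; 2, 2) ≤ (1/2)[90 + √(90² + 4·90·97·96)] = (1/2)[90 + √3360420] = 961.5724

Kővári–Sós–Turán: let r_1, ..., r_90 be the row sums and z = Σ r_i the total number of 1s. Each pair of columns can share at most one row with both entries 1 (else a 2×2 all-ones block appears), so Σ_i C(r_i, 2) ≤ C(97, 2) = 4656. By convexity Σ_i C(r_i, 2) ≥ 90·C(z/90, 2) = z(z − 90)/(2·90), giving z² − 90z − 90·97·96 ≤ 0 and hence z ≤ (1/2)[90 + √(8100 + 4·838080)] = (1/2)[90 + √3360420] ≈ (1/2)(90 + 1833.1448) = 961.5724.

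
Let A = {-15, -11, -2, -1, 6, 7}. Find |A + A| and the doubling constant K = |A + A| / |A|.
K = |A + A| / |A| = 19/6

Enumerate A + A = {a + b : a, b ∈ A}. With |A| = 6, there are |A|^2 = 36 ordered sum pairs; collecting distinct values, A + A = {-30, -26, -22, -17, -16, -13, -12, -9, -8, -5, -4, -3, -2, 4, 5, 6, 12, 13, 14}, so |A + A| = 19. Thus K = 19/6. For comparison, the minimum possible |A + A| over all 6-element sets is 2·6 − 1 = 11 (so min K = 11/6), attained only by arithmetic progressions.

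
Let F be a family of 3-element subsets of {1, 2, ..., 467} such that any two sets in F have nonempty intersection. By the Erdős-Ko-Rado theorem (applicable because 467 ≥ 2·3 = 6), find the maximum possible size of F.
max |F| = C(466, 2) = 108345

Erdős-Ko-Rado (1961): when n ≥ 2k, max |F| = C(n−1, k−1). The bound is attained by the star {A : i ∈ A} for any fixed i ∈ [n]. Here C(467−1, 3−1) = C(466, 2) = 108345.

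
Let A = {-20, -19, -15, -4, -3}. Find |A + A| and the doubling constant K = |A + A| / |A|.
K = |A + A| / |A| = 14/5

Enumerate A + A = {a + b : a, b ∈ A}. With |A| = 5, there are |A|^2 = 25 ordered sum pairs; collecting distinct values, A + A = {-40, -39, -38, -35, -34, -30, -24, -23, -22, -19, -18, -8, -7, -6}, so |A + A| = 14. Thus K = 14/5. For comparison, the minimum possible |A + A| over all 5-element sets is 2·5 − 1 = 9 (so min K = 9/5), attained only by arithmetic progressions.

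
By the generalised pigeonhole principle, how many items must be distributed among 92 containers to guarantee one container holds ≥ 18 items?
n = (18 − 1)·92 + 1 = 1565

By the generalised pigeonhole principle, to guarantee some box contains ≥ r objects we need more than (r − 1) · k objects total. Threshold: n = (r − 1) · k + 1. With r = 18 and k = 92: n = 17 · 92 + 1 = 1564 + 1 = 1565. For n = 1564 = 17 · 92, we can put exactly 17 objects in every box, avoiding 18 in any single one — so 1565 is tight.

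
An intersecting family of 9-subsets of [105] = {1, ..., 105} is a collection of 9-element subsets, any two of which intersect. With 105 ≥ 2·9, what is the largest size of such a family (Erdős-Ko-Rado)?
max |F| = C(104, 8) = 257575523205

The Erdős-Ko-Rado theorem states: for n ≥ 2k, an intersecting family of k-subsets of an n-element set has size at most C(n − 1, k − 1), with equality for 'star' families {A ⊆ [n] : |A| = k, i ∈ A} (fix an element i). For n = 105, k = 9: C(104, 8) = 257575523205.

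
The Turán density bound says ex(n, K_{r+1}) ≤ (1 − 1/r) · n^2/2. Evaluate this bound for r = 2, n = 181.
Turán density bound = (1/2) · 181^2/2 = 32761/4 ≈ 8190.25

Turán's theorem: ex(n, K_{r+1}) is achieved by the complete r-partite Turán graph T(n, r) with parts as balanced as possible, and is at most (1 − 1/r) · n^2/2. For r = 2, n = 181: the density bound is (1/2) · 32761/2 = 32761/4 ≈ 8190.25. The integer-valued extremum is e(T(181, 2)) = 8190, which is strictly less than the density bound 32761/4 since 2 ∤ 181 (the parts of T(181, 2) cannot all be equal).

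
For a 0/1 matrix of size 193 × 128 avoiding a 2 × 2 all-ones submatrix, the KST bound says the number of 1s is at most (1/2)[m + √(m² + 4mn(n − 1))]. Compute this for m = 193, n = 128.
z(193, 128; 2, 2) ≤ (1/2)[193 + √(193² + 4·193·128·127)] = (1/2)[193 + √12586881] = 1870.3997

Kővári–Sós–Turán: let r_1, ..., r_193 be the row sums and z = Σ r_i the total number of 1s. Each pair of columns can share at most one row with both entries 1 (else a 2×2 all-ones block appears), so Σ_i C(r_i, 2) ≤ C(128, 2) = 8128. By convexity Σ_i C(r_i, 2) ≥ 193·C(z/193, 2) = z(z − 193)/(2·193), giving z² − 193z − 193·128·127 ≤ 0 and hence z ≤ (1/2)[193 + √(37249 + 4·3137408)] = (1/2)[193 + √12586881] ≈ (1/2)(193 + 3547.7995) = 1870.3997.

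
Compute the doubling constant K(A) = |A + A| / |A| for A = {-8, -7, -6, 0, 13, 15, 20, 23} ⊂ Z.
K = |A + A| / |A| = 32/8 = 4

Enumerate A + A = {a + b : a, b ∈ A}. With |A| = 8, there are |A|^2 = 64 ordered sum pairs; collecting distinct values, A + A = {-16, -15, -14, -13, -12, -8, -7, -6, 0, 5, 6, 7, 8, 9, 12, 13, 14, 15, 16, 17, 20, 23, 26, 28, 30, 33, 35, 36, 38, 40, 43, 46}, so |A + A| = 32. Thus K = 32/8 = 4. For comparison, the minimum possible |A + A| over all 8-element sets is 2·8 − 1 = 15 (so min K = 15/8), attained only by arithmetic progressions.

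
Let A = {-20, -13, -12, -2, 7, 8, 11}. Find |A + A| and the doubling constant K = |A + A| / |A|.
K = |A + A| / |A| = 26/7

Enumerate A + A = {a + b : a, b ∈ A}. With |A| = 7, there are |A|^2 = 49 ordered sum pairs; collecting distinct values, A + A = {-40, -33, -32, -26, -25, -24, -22, -15, -14, -13, -12, -9, -6, -5, -4, -2, -1, 5, 6, 9, 14, 15, 16, 18, 19, 22}, so |A + A| = 26. Thus K = 26/7. For comparison, the minimum possible |A + A| over all 7-element sets is 2·7 − 1 = 13 (so min K = 13/7), attained only by arithmetic progressions.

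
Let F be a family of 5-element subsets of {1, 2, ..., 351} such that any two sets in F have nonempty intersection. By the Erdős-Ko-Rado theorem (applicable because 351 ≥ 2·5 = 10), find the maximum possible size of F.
max |F| = C(350, 4) = 614597725

Erdős-Ko-Rado (1961): when n ≥ 2k, max |F| = C(n−1, k−1). The bound is attained by the star {A : i ∈ A} for any fixed i ∈ [n]. Here C(351−1, 5−1) = C(350, 4) = 614597725.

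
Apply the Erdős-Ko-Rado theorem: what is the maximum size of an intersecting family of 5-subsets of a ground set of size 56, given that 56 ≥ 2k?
max |F| = C(55, 4) = 341055

Erdős-Ko-Rado (1961): when n ≥ 2k, max |F| = C(n−1, k−1). The bound is attained by the star {A : i ∈ A} for any fixed i ∈ [n]. Here C(56−1, 5−1) = C(55, 4) = 341055.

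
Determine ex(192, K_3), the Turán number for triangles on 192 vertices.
ex(192, K_3) = ⌊192^2/4⌋ = 9216

Mantel (1907): a triangle-free graph on n vertices has at most ⌊n^2/4⌋ edges, with equality for the complete bipartite graph K_{⌊n/2⌋, ⌈n/2⌉}. For n = 192: ⌊192^2/4⌋ = ⌊36864/4⌋ = 9216. The extremal graph is K_{96, 96}, which has 96·96 = 9216 edges.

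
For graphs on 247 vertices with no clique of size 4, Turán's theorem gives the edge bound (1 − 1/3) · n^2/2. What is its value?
Turán density bound = (2/3) · 247^2/2 = 61009/3 ≈ 20336.3333

Turán's theorem: ex(n, K_{r+1}) is achieved by the complete r-partite Turán graph T(n, r) with parts as balanced as possible, and is at most (1 − 1/r) · n^2/2. For r = 3, n = 247: the density bound is (2/3) · 61009/2 = 61009/3 ≈ 20336.3333. The integer-valued extremum is e(T(247, 3)) = 20336, which is strictly less than the density bound 61009/3 since 3 ∤ 247 (the parts of T(247, 3) cannot all be equal).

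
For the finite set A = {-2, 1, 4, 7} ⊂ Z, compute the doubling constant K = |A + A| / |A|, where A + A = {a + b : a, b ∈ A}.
K = |A + A| / |A| = 7/4

Enumerate A + A = {a + b : a, b ∈ A}. With |A| = 4, there are |A|^2 = 16 ordered sum pairs; collecting distinct values, A + A = {-4, -1, 2, 5, 8, 11, 14}, so |A + A| = 7. Thus K = 7/4. Here |A + A| = 2|A| − 1 = 7, the minimum possible — so K = 7/4 is minimal, which holds iff A is an arithmetic progression.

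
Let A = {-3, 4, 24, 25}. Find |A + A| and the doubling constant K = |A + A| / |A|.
K = |A + A| / |A| = 10/4 = 5/2

Enumerate A + A = {a + b : a, b ∈ A}. With |A| = 4, there are |A|^2 = 16 ordered sum pairs; collecting distinct values, A + A = {-6, 1, 8, 21, 22, 28, 29, 48, 49, 50}, so |A + A| = 10. Thus K = 10/4 = 5/2. For comparison, the minimum possible |A + A| over all 4-element sets is 2·4 − 1 = 7 (so min K = 7/4), attained only by arithmetic progressions.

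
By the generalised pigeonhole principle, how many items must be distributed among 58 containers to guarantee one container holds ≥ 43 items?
n = (43 − 1)·58 + 1 = 2437

By the generalised pigeonhole principle, to guarantee some box contains ≥ r objects we need more than (r − 1) · k objects total. Threshold: n = (r − 1) · k + 1. With r = 43 and k = 58: n = 42 · 58 + 1 = 2436 + 1 = 2437. For n = 2436 = 42 · 58, we can put exactly 42 objects in every box, avoiding 43 in any single one — so 2437 is tight.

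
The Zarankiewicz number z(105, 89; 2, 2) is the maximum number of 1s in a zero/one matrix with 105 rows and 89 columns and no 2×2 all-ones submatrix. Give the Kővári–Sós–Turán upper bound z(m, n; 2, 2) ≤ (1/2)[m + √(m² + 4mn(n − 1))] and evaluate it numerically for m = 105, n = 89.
z(105, 89; 2, 2) ≤ (1/2)[105 + √(105² + 4·105·89·88)] = (1/2)[105 + √3300465] = 960.8591

Kővári–Sós–Turán: let r_1, ..., r_105 be the row sums and z = Σ r_i the total number of 1s. Each pair of columns can share at most one row with both entries 1 (else a 2×2 all-ones block appears), so Σ_i C(r_i, 2) ≤ C(89, 2) = 3916. By convexity Σ_i C(r_i, 2) ≥ 105·C(z/105, 2) = z(z − 105)/(2·105), giving z² − 105z − 105·89·88 ≤ 0 and hence z ≤ (1/2)[105 + √(11025 + 4·822360)] = (1/2)[105 + √3300465] ≈ (1/2)(105 + 1816.7182) = 960.8591.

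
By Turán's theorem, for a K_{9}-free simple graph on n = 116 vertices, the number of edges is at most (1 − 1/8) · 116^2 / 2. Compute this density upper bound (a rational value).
Turán density bound = (7/8) · 116^2/2 = 5887

Turán's theorem: ex(n, K_{r+1}) is achieved by the complete r-partite Turán graph T(n, r) with parts as balanced as possible, and is at most (1 − 1/r) · n^2/2. For r = 8, n = 116: the density bound is (7/8) · 13456/2 = 5887. The integer-valued extremum is e(T(116, 8)) = 5886, which is strictly less than the density bound 5887 since 8 ∤ 116 (the parts of T(116, 8) cannot all be equal).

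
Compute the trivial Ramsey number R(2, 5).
R(2, 5) = 5

R(2, k) = k for all k ≥ 2: in a 2-colouring of K_k, either some edge is red (a red K_2) or all edges are blue (a blue K_k). And K_{4} coloured all-blue has no blue K_5, so R(2, 5) > 4. Hence R(2, 5) = 5.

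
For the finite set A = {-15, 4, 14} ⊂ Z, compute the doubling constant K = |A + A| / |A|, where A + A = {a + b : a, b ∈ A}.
K = |A + A| / |A| = 6/3 = 2

Enumerate A + A = {a + b : a, b ∈ A}. With |A| = 3, there are |A|^2 = 9 ordered sum pairs; collecting distinct values, A + A = {-30, -11, -1, 8, 18, 28}, so |A + A| = 6. Thus K = 6/3 = 2. For comparison, the minimum possible |A + A| over all 3-element sets is 2·3 − 1 = 5 (so min K = 5/3), attained only by arithmetic progressions.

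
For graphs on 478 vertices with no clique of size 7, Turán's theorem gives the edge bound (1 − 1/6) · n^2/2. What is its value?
Turán density bound = (5/6) · 478^2/2 = 285605/3 ≈ 95201.6667

Turán's theorem: ex(n, K_{r+1}) is achieved by the complete r-partite Turán graph T(n, r) with parts as balanced as possible, and is at most (1 − 1/r) · n^2/2. For r = 6, n = 478: the density bound is (5/6) · 228484/2 = 285605/3 ≈ 95201.6667. The integer-valued extremum is e(T(478, 6)) = 95201, which is strictly less than the density bound 285605/3 since 6 ∤ 478 (the parts of T(478, 6) cannot all be equal).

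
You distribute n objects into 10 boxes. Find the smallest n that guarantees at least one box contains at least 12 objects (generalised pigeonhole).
n = (12 − 1)·10 + 1 = 111

By the generalised pigeonhole principle, to guarantee some box contains ≥ r objects we need more than (r − 1) · k objects total. Threshold: n = (r − 1) · k + 1. With r = 12 and k = 10: n = 11 · 10 + 1 = 110 + 1 = 111. For n = 110 = 11 · 10, we can put exactly 11 objects in every box, avoiding 12 in any single one — so 111 is tight.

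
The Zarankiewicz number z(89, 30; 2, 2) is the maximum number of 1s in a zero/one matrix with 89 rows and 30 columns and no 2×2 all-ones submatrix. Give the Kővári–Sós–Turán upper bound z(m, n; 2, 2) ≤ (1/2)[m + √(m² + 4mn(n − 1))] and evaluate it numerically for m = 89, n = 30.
z(89, 30; 2, 2) ≤ (1/2)[89 + √(89² + 4·89·30·29)] = (1/2)[89 + √317641] = 326.2982

Kővári–Sós–Turán: let r_1, ..., r_89 be the row sums and z = Σ r_i the total number of 1s. Each pair of columns can share at most one row with both entries 1 (else a 2×2 all-ones block appears), so Σ_i C(r_i, 2) ≤ C(30, 2) = 435. By convexity Σ_i C(r_i, 2) ≥ 89·C(z/89, 2) = z(z − 89)/(2·89), giving z² − 89z − 89·30·29 ≤ 0 and hence z ≤ (1/2)[89 + √(7921 + 4·77430)] = (1/2)[89 + √317641] ≈ (1/2)(89 + 563.5965) = 326.2982.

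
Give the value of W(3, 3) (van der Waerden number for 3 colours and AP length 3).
W(3, 3) = 27

W(3, 3) = 27. The lower bound W(3, 3) > 26 comes from an explicit good 3-colouring of [1, 26]; the upper bound W(3, 3) ≤ 27 was verified by exhaustive search over 3-colourings of [1, 27].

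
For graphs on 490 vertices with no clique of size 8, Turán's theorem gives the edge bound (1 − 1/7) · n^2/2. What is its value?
Turán density bound = (6/7) · 490^2/2 = 102900

Turán's theorem: ex(n, K_{r+1}) is achieved by the complete r-partite Turán graph T(n, r) with parts as balanced as possible, and is at most (1 − 1/r) · n^2/2. For r = 7, n = 490: the density bound is (6/7) · 240100/2 = 102900. Since 7 ∣ 490, the Turán graph T(490, 7) has parts of equal size 70, and its edge count e(T(490, 7)) = 102900 attains the density bound exactly.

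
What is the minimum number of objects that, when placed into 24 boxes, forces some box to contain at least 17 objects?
n = (17 − 1)·24 + 1 = 385

By the generalised pigeonhole principle, to guarantee some box contains ≥ r objects we need more than (r − 1) · k objects total. Threshold: n = (r − 1) · k + 1. With r = 17 and k = 24: n = 16 · 24 + 1 = 384 + 1 = 385. For n = 384 = 16 · 24, we can put exactly 16 objects in every box, avoiding 17 in any single one — so 385 is tight.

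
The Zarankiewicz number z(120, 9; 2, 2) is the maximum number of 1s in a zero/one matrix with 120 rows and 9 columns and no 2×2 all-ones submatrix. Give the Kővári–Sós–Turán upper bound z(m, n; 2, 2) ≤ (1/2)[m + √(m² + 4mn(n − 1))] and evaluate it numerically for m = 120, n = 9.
z(120, 9; 2, 2) ≤ (1/2)[120 + √(120² + 4·120·9·8)] = (1/2)[120 + √48960] = 170.6345

Kővári–Sós–Turán: let r_1, ..., r_120 be the row sums and z = Σ r_i the total number of 1s. Each pair of columns can share at most one row with both entries 1 (else a 2×2 all-ones block appears), so Σ_i C(r_i, 2) ≤ C(9, 2) = 36. By convexity Σ_i C(r_i, 2) ≥ 120·C(z/120, 2) = z(z − 120)/(2·120), giving z² − 120z − 120·9·8 ≤ 0 and hence z ≤ (1/2)[120 + √(14400 + 4·8640)] = (1/2)[120 + √48960] ≈ (1/2)(120 + 221.2691) = 170.6345.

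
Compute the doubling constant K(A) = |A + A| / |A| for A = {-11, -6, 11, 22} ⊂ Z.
K = |A + A| / |A| = 10/4 = 5/2

Enumerate A + A = {a + b : a, b ∈ A}. With |A| = 4, there are |A|^2 = 16 ordered sum pairs; collecting distinct values, A + A = {-22, -17, -12, 0, 5, 11, 16, 22, 33, 44}, so |A + A| = 10. Thus K = 10/4 = 5/2. For comparison, the minimum possible |A + A| over all 4-element sets is 2·4 − 1 = 7 (so min K = 7/4), attained only by arithmetic progressions.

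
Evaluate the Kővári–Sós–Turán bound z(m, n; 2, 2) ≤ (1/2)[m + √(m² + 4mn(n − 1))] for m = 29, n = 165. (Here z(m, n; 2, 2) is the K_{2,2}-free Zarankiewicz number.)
z(29, 165; 2, 2) ≤ (1/2)[29 + √(29² + 4·29·165·164)] = (1/2)[29 + √3139801] = 900.4742

Kővári–Sós–Turán: let r_1, ..., r_29 be the row sums and z = Σ r_i the total number of 1s. Each pair of columns can share at most one row with both entries 1 (else a 2×2 all-ones block appears), so Σ_i C(r_i, 2) ≤ C(165, 2) = 13530. By convexity Σ_i C(r_i, 2) ≥ 29·C(z/29, 2) = z(z − 29)/(2·29), giving z² − 29z − 29·165·164 ≤ 0 and hence z ≤ (1/2)[29 + √(841 + 4·784740)] = (1/2)[29 + √3139801] ≈ (1/2)(29 + 1771.9484) = 900.4742.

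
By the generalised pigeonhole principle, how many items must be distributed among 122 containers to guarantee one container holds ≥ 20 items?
n = (20 − 1)·122 + 1 = 2319

By the generalised pigeonhole principle, to guarantee some box contains ≥ r objects we need more than (r − 1) · k objects total. Threshold: n = (r − 1) · k + 1. With r = 20 and k = 122: n = 19 · 122 + 1 = 2318 + 1 = 2319. For n = 2318 = 19 · 122, we can put exactly 19 objects in every box, avoiding 20 in any single one — so 2319 is tight.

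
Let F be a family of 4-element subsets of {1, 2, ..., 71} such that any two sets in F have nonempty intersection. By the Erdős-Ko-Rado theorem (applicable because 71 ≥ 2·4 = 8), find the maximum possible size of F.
max |F| = C(70, 3) = 54740

The Erdős-Ko-Rado theorem states: for n ≥ 2k, an intersecting family of k-subsets of an n-element set has size at most C(n − 1, k − 1), with equality for 'star' families {A ⊆ [n] : |A| = k, i ∈ A} (fix an element i). For n = 71, k = 4: C(70, 3) = 54740.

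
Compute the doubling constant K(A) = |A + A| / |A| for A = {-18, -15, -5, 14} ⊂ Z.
K = |A + A| / |A| = 10/4 = 5/2

Enumerate A + A = {a + b : a, b ∈ A}. With |A| = 4, there are |A|^2 = 16 ordered sum pairs; collecting distinct values, A + A = {-36, -33, -30, -23, -20, -10, -4, -1, 9, 28}, so |A + A| = 10. Thus K = 10/4 = 5/2. For comparison, the minimum possible |A + A| over all 4-element sets is 2·4 − 1 = 7 (so min K = 7/4), attained only by arithmetic progressions.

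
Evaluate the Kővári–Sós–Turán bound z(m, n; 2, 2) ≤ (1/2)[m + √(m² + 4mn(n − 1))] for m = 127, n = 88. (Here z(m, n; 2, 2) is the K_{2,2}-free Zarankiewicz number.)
z(127, 88; 2, 2) ≤ (1/2)[127 + √(127² + 4·127·88·87)] = (1/2)[127 + √3905377] = 1051.6013

Kővári–Sós–Turán: let r_1, ..., r_127 be the row sums and z = Σ r_i the total number of 1s. Each pair of columns can share at most one row with both entries 1 (else a 2×2 all-ones block appears), so Σ_i C(r_i, 2) ≤ C(88, 2) = 3828. By convexity Σ_i C(r_i, 2) ≥ 127·C(z/127, 2) = z(z − 127)/(2·127), giving z² − 127z − 127·88·87 ≤ 0 and hence z ≤ (1/2)[127 + √(16129 + 4·972312)] = (1/2)[127 + √3905377] ≈ (1/2)(127 + 1976.2027) = 1051.6013.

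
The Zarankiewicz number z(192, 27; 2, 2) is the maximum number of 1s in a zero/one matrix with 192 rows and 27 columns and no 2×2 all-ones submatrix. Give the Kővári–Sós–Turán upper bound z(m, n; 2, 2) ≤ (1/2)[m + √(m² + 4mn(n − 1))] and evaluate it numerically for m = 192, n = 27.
z(192, 27; 2, 2) ≤ (1/2)[192 + √(192² + 4·192·27·26)] = (1/2)[192 + √576000] = 475.4733

Kővári–Sós–Turán: let r_1, ..., r_192 be the row sums and z = Σ r_i the total number of 1s. Each pair of columns can share at most one row with both entries 1 (else a 2×2 all-ones block appears), so Σ_i C(r_i, 2) ≤ C(27, 2) = 351. By convexity Σ_i C(r_i, 2) ≥ 192·C(z/192, 2) = z(z − 192)/(2·192), giving z² − 192z − 192·27·26 ≤ 0 and hence z ≤ (1/2)[192 + √(36864 + 4·134784)] = (1/2)[192 + √576000] ≈ (1/2)(192 + 758.9466) = 475.4733.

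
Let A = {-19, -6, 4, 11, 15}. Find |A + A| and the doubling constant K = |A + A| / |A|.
K = |A + A| / |A| = 15/5 = 3

Enumerate A + A = {a + b : a, b ∈ A}. With |A| = 5, there are |A|^2 = 25 ordered sum pairs; collecting distinct values, A + A = {-38, -25, -15, -12, -8, -4, -2, 5, 8, 9, 15, 19, 22, 26, 30}, so |A + A| = 15. Thus K = 15/5 = 3. For comparison, the minimum possible |A + A| over all 5-element sets is 2·5 − 1 = 9 (so min K = 9/5), attained only by arithmetic progressions.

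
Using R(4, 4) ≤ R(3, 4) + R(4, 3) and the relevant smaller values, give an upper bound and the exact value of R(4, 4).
R(4, 4) ≤ R(3, 4) + R(4, 3) = 9 + 9 = 18; exact value R(4, 4) = 18.

The Erdős–Szekeres recurrence R(r, s) ≤ R(r−1, s) + R(r, s−1) applied to (r, s) = (4, 4) gives
  R(4, 4) ≤ R(3, 4) + R(4, 3) = 9 + 9 = 18.
(Recall R(2, k) = k and R is symmetric.) Here the recurrence bound is tight: a matching lower-bound construction on K_{17} shows R(4, 4) > 17, so R(4, 4) = 18 exactly.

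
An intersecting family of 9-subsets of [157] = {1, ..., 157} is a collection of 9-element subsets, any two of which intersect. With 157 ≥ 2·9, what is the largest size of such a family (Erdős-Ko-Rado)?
max |F| = C(156, 8) = 7248464019225

Erdős-Ko-Rado (1961): when n ≥ 2k, max |F| = C(n−1, k−1). The bound is attained by the star {A : i ∈ A} for any fixed i ∈ [n]. Here C(157−1, 9−1) = C(156, 8) = 7248464019225.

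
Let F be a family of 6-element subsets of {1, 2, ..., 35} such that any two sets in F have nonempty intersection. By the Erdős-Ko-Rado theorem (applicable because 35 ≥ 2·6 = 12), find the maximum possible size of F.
max |F| = C(34, 5) = 278256

The Erdős-Ko-Rado theorem states: for n ≥ 2k, an intersecting family of k-subsets of an n-element set has size at most C(n − 1, k − 1), with equality for 'star' families {A ⊆ [n] : |A| = k, i ∈ A} (fix an element i). For n = 35, k = 6: C(34, 5) = 278256.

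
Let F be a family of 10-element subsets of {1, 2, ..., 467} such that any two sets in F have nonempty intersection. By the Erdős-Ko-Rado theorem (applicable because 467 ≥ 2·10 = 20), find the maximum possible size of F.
max |F| = C(466, 9) = 2642127092998706940

Erdős-Ko-Rado (1961): when n ≥ 2k, max |F| = C(n−1, k−1). The bound is attained by the star {A : i ∈ A} for any fixed i ∈ [n]. Here C(467−1, 10−1) = C(466, 9) = 2642127092998706940.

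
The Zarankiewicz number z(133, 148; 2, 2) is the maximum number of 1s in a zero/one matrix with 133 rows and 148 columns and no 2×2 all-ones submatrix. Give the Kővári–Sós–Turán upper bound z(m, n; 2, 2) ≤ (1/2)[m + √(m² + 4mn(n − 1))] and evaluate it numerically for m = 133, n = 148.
z(133, 148; 2, 2) ≤ (1/2)[133 + √(133² + 4·133·148·147)] = (1/2)[133 + √11591881] = 1768.8426

Kővári–Sós–Turán: let r_1, ..., r_133 be the row sums and z = Σ r_i the total number of 1s. Each pair of columns can share at most one row with both entries 1 (else a 2×2 all-ones block appears), so Σ_i C(r_i, 2) ≤ C(148, 2) = 10878. By convexity Σ_i C(r_i, 2) ≥ 133·C(z/133, 2) = z(z − 133)/(2·133), giving z² − 133z − 133·148·147 ≤ 0 and hence z ≤ (1/2)[133 + √(17689 + 4·2893548)] = (1/2)[133 + √11591881] ≈ (1/2)(133 + 3404.6852) = 1768.8426.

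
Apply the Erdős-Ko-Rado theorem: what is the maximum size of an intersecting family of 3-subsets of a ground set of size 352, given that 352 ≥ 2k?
max |F| = C(351, 2) = 61425

The Erdős-Ko-Rado theorem states: for n ≥ 2k, an intersecting family of k-subsets of an n-element set has size at most C(n − 1, k − 1), with equality for 'star' families {A ⊆ [n] : |A| = k, i ∈ A} (fix an element i). For n = 352, k = 3: C(351, 2) = 61425.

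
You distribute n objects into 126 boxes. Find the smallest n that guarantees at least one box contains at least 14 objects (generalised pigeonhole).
n = (14 − 1)·126 + 1 = 1639

By the generalised pigeonhole principle, to guarantee some box contains ≥ r objects we need more than (r − 1) · k objects total. Threshold: n = (r − 1) · k + 1. With r = 14 and k = 126: n = 13 · 126 + 1 = 1638 + 1 = 1639. For n = 1638 = 13 · 126, we can put exactly 13 objects in every box, avoiding 14 in any single one — so 1639 is tight.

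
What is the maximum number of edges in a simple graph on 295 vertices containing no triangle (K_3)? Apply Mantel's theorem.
ex(295, K_3) = ⌊295^2/4⌋ = 21756

Mantel (1907): a triangle-free graph on n vertices has at most ⌊n^2/4⌋ edges, with equality for the complete bipartite graph K_{⌊n/2⌋, ⌈n/2⌉}. For n = 295: ⌊295^2/4⌋ = ⌊87025/4⌋ = 21756. The extremal graph is K_{147, 148}, which has 147·148 = 21756 edges.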